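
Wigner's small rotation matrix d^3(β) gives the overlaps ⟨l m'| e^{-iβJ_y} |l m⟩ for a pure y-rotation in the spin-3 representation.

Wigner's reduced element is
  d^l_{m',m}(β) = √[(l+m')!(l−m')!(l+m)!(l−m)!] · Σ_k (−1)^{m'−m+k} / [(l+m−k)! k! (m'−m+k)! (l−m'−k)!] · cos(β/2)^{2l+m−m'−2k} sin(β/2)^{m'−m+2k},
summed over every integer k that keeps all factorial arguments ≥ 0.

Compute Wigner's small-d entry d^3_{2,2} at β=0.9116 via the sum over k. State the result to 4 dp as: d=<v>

d=-0.1057

d^3_{2,2}(β=0.9116) via Wigner's sum:
With c≡cos(β/2)=0.897909 and s≡sin(β/2)=0.440181, N=[120·1·120·1]^{1/2}=120.000000
k∈{0,1} keeps every argument non-negative
  k=0: (−1)^0·120.0000/(120)·0.8979^6·0.4402^0 = +0.524076
  k=1: (−1)^1·120.0000/(24)·0.8979^4·0.4402^2 = -0.629741
d^3_{2,2}(0.9116) = +0.524076 -0.629741 = -0.105665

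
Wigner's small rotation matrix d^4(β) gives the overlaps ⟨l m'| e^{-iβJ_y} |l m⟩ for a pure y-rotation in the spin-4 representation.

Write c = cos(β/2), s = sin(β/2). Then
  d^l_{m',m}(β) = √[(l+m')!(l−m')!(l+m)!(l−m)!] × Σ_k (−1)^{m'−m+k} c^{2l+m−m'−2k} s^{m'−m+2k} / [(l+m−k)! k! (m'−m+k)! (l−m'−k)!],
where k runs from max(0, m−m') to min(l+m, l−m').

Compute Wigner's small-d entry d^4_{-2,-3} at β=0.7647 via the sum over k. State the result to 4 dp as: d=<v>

d^4_{-2,-3}(β=0.7647) via Wigner's sum:
c=cos(0.7647/2)=0.927790, s=sin(0.7647/2)=0.373102; N=√[2·720·1·5040]=2693.993318
The bounds max(0,m−m')=0 and min(l+m,l−m')=1 give 2 terms
  k=0: (−1)^1·2693.9933/(720)·0.9278^7·0.3731^1 = -0.826115
  k=1: (−1)^2·2693.9933/(240)·0.9278^5·0.3731^3 = +0.400790
d^4_{-2,-3}(0.7647) = -0.826115 +0.400790 = -0.425325

d=-0.4253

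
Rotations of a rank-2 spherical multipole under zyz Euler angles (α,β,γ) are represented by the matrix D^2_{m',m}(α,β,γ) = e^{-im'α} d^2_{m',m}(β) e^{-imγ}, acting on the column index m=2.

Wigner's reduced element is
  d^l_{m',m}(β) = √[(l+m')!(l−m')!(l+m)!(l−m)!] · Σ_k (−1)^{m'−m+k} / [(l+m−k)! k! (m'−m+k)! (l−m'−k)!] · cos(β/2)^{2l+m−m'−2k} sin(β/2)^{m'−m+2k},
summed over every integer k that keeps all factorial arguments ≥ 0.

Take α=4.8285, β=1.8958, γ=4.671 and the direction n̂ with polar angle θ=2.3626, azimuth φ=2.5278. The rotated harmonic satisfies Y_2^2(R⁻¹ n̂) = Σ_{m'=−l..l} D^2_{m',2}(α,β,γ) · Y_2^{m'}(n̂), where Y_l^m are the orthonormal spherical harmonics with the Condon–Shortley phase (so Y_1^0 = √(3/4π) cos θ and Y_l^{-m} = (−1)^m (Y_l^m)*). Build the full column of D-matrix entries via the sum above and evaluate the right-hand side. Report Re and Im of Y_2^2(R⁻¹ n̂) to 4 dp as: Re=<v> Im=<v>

Need the full column D^2_{m',2} for m'=−2..2 at α=4.8285, β=1.8958, γ=4.671.
cos(β/2)=0.583390, sin(β/2)=0.812192
d^2_{-2,2}: single k=4 term ⇒ +0.435146;  D = +0.413735+0.134815i
d^2_{-1,2}: single k=3 term ⇒ +0.625123;  D = -0.123512+0.612800i
d^2_{0,2}: single k=2 term ⇒ +0.549935;  D = -0.548052-0.045471i
d^2_{1,2}: single k=1 term ⇒ +0.322527;  D = -0.010749-0.322348i
d^2_{2,2}: single k=0 term ⇒ +0.115834;  D = +0.114543-0.017246i
Y_2^{m'}(θ=2.3626,φ=2.5278) and Σ D·Y over m':
  (+0.4137+0.1348i)·(+0.0642+0.1795i)  (-0.1235+0.6128i)·(+0.3157+0.2225i)  (-0.5481-0.0455i)·(+0.1638+0.0000i)  (-0.0107-0.3223i)·(-0.3157+0.2225i)  (+0.1145-0.0172i)·(+0.0642-0.1795i)
Y_2^2(R⁻¹ n̂) = -0.183373+0.319212i

Re=-0.1834 Im=0.3192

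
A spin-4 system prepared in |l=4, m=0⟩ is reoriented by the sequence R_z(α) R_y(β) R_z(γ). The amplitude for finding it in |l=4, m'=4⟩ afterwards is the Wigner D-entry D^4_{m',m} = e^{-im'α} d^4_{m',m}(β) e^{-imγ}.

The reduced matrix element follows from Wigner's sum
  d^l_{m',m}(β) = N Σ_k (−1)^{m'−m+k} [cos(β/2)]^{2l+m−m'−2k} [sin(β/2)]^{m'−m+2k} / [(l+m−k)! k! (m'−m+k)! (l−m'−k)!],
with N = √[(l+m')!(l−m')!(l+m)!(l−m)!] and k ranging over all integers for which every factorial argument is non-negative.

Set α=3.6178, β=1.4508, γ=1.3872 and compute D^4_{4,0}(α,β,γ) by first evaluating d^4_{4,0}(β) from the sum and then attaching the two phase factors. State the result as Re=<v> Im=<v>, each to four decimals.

First d^4_{4,0}(β=1.4508), then the phase factors e^{-i(4)α} and e^{-i(0)γ}:
c=cos(1.4508/2)=0.748234, s=sin(1.4508/2)=0.663435; N=√[40320·1·24·24]=4819.161753
k: max(0,(0)−(4))=0 … min(4+(0),4−(4))=0
  k=0: (−1)^4·4819.1618/(576)·0.7482^4·0.6634^4 = +0.508033
d^4_{4,0}(1.4508) = +0.508033
Phases: e^{-i·(4)·3.6178}=-0.327856-0.944728i, e^{-i·(0)·1.3872}=+1.000000+0.000000i ⇒ D=-0.166562-0.479953i

Re=-0.1666 Im=-0.4800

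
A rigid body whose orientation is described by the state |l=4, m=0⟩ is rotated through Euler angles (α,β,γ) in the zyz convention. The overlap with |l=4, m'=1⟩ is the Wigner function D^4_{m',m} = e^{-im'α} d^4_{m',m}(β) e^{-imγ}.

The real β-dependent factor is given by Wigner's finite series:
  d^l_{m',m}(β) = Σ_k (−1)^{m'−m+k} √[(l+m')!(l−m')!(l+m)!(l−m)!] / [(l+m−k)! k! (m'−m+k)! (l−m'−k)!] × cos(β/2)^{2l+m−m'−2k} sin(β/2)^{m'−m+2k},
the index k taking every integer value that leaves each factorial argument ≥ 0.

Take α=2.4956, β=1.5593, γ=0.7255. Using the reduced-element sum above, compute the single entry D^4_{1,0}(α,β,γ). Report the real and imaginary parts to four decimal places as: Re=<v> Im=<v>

Re=-0.0154 Im=-0.0116

First d^4_{1,0}(β=1.5593), then the phase factors e^{-i(1)α} and e^{-i(0)γ}:
Half-angle: c=0.711160, s=0.703031. N=√(120·6·24·24)=643.987578
k: max(0,(0)−(1))=0 … min(4+(0),4−(1))=3
  k=0: (−1)^1·643.9876/(144)·0.7112^7·0.7030^1 = -0.289240
  k=1: (−1)^2·643.9876/(24)·0.7112^5·0.7030^3 = +1.695994
  k=2: (−1)^3·643.9876/(24)·0.7112^3·0.7030^5 = -1.657443
  k=3: (−1)^4·643.9876/(144)·0.7112^1·0.7030^7 = +0.269961
d^4_{1,0}(1.5593) = -0.289240 +1.695994 -1.657443 +0.269961 = +0.019272
Attach z-rotation phases: D = e^{-i(1)(2.4956)}·(+0.019272)·e^{-i(0)(0.7255)} = -0.015389-0.011602i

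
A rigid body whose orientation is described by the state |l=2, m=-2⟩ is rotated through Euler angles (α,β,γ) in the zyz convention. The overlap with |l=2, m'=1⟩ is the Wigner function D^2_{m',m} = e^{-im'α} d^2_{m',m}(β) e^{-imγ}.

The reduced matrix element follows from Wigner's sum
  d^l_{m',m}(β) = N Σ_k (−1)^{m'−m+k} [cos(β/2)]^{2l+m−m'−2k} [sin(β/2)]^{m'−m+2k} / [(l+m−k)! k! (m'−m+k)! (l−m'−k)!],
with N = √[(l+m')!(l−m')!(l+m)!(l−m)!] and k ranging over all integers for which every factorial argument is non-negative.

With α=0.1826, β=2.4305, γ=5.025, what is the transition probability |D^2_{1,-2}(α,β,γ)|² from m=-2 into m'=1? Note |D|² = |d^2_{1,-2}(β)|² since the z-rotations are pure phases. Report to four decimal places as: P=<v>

P=0.3290

First d^2_{1,-2}(β=2.4305), then the phase factors e^{-i(1)α} and e^{-i(-2)γ}:
With c≡cos(β/2)=0.348103 and s≡sin(β/2)=0.937456, N=[6·1·1·24]^{1/2}=12.000000
k∈{0} keeps every argument non-negative
  k=0: (−1)^3·12.0000/(6)·0.3481^1·0.9375^3 = -0.573575
d^2_{1,-2}(2.4305) = -0.573575
|D^2_{1,-2}|² = |d^2_{1,-2}(β)|² = (-0.573575)² = 0.328989 (the z-rotation phases have unit modulus)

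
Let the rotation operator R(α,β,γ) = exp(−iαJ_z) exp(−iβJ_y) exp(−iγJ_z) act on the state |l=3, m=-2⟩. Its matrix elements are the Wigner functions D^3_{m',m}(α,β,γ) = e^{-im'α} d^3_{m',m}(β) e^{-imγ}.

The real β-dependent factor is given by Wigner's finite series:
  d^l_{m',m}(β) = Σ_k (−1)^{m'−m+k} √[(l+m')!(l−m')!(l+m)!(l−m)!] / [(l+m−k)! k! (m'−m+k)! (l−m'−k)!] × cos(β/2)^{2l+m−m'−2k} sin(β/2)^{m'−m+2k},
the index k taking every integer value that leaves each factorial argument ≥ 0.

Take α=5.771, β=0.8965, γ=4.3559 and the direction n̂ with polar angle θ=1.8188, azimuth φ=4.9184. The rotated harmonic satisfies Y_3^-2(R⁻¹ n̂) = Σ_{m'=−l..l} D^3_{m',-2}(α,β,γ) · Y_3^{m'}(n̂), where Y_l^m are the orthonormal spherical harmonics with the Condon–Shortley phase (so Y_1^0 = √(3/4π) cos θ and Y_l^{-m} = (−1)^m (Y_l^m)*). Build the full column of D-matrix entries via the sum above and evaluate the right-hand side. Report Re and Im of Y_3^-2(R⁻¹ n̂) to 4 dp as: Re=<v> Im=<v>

Need the full column D^3_{m',-2} for m'=−3..3 at α=5.771, β=0.8965, γ=4.3559.
cos(β/2)=0.901207, sin(β/2)=0.433389
d^3_{-3,-2}: single k=1 term ⇒ +0.631068;  D = +0.396191+0.491202i
d^3_{-2,-2}: k∈[0..1] ⇒ +0.535731 -0.619475 = -0.083744;  D = -0.013883-0.082585i
d^3_{-1,-2}: k∈[0..1] ⇒ -0.814705 +0.376823 = -0.437882;  D = +0.148351-0.411986i
d^3_{0,-2}: k∈[0..1] ⇒ +0.678601 -0.156936 = +0.521666;  D = -0.394597+0.341216i
d^3_{1,-2}: k∈[0..1] ⇒ -0.376823 +0.043573 = -0.333250;  D = +0.326555-0.066465i
d^3_{2,-2}: k∈[0..1] ⇒ +0.143262 -0.006626 = +0.136636;  D = -0.130065-0.041863i
d^3_{3,-2}: single k=0 term ⇒ -0.033751;  D = +0.022937+0.024759i
Y_3^{m'}(θ=1.8188,φ=4.9184) and Σ D·Y over m':
  (+0.3962+0.4912i)·(-0.2202-0.3098i)  (-0.0139-0.0826i)·(+0.2160-0.0944i)  (+0.1484-0.4120i)·(-0.0448-0.2143i)  (-0.3946+0.3412i)·(+0.2472+0.0000i)  (+0.3266-0.0665i)·(+0.0448-0.2143i)  (-0.1301-0.0419i)·(+0.2160+0.0944i)  (+0.0229+0.0248i)·(+0.2202-0.3098i)
Y_3^-2(R⁻¹ n̂) = -0.149400-0.272353i

Re=-0.1494 Im=-0.2724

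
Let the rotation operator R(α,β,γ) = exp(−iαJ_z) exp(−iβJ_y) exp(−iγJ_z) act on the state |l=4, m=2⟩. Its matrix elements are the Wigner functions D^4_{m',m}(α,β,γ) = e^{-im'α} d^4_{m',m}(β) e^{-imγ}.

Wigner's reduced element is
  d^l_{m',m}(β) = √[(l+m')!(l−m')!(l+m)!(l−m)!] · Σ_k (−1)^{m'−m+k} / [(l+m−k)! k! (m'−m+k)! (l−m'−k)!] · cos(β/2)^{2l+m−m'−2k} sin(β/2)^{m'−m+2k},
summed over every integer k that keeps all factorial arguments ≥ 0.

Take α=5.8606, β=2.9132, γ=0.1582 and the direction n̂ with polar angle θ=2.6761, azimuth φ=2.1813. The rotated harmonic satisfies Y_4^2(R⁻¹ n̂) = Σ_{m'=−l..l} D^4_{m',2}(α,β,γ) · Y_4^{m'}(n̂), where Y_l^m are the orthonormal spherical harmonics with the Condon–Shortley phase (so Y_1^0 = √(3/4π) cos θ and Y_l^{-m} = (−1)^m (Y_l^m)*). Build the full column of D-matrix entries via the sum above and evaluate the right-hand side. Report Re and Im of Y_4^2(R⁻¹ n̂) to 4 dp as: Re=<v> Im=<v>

Re=0.3853 Im=0.1818

Need the full column D^4_{m',2} for m'=−4..4 at α=5.8606, β=2.9132, γ=0.1582.
cos(β/2)=0.113948, sin(β/2)=0.993487
d^4_{-4,2}: single k=6 term ⇒ +0.066064;  D = -0.027897-0.059885i
d^4_{-3,2}: k∈[5..6] ⇒ +0.016074 -0.407292 = -0.391218;  D = +0.005226+0.391184i
d^4_{-2,2}: k∈[4..6] ⇒ +0.002464 -0.149820 +0.949066 = +0.801710;  D = +0.319000-0.735512i
d^4_{-1,2}: k∈[3..5] ⇒ +0.000266 -0.030377 +0.461826 = +0.431716;  D = +0.319104-0.290777i
d^4_{0,2}: k∈[2..4] ⇒ +0.000020 -0.004155 +0.118443 = +0.114308;  D = +0.108634-0.035567i
d^4_{1,2}: k∈[1..3] ⇒ +0.000001 -0.000400 +0.020251 = +0.019853;  D = +0.019741+0.002104i
d^4_{2,2}: k∈[0..2] ⇒ +0.000000 -0.000026 +0.002464 = +0.002438;  D = +0.002105+0.001230i
d^4_{3,2}: k∈[0..1] ⇒ -0.000001 +0.000211 = +0.000211;  D = +0.000122+0.000171i
d^4_{4,2}: single k=0 term ⇒ +0.000011;  D = +0.000002+0.000011i
Y_4^{m'}(θ=2.6761,φ=2.1813) and Σ D·Y over m':
  (-0.0279-0.0599i)·(-0.0137-0.0116i)  (+0.0052+0.3912i)·(-0.0977+0.0261i)  (+0.3190-0.7355i)·(-0.1060+0.2906i)  (+0.3191-0.2908i)·(+0.2817+0.4026i)  (+0.1086-0.0356i)·(+0.1440+0.0000i)  (+0.0197+0.0021i)·(-0.2817+0.4026i)  (+0.0021+0.0012i)·(-0.1060-0.2906i)  (+0.0001+0.0002i)·(+0.0977+0.0261i)  (+0.0000+0.0000i)·(-0.0137+0.0116i)
Y_4^2(R⁻¹ n̂) = +0.385262+0.181803i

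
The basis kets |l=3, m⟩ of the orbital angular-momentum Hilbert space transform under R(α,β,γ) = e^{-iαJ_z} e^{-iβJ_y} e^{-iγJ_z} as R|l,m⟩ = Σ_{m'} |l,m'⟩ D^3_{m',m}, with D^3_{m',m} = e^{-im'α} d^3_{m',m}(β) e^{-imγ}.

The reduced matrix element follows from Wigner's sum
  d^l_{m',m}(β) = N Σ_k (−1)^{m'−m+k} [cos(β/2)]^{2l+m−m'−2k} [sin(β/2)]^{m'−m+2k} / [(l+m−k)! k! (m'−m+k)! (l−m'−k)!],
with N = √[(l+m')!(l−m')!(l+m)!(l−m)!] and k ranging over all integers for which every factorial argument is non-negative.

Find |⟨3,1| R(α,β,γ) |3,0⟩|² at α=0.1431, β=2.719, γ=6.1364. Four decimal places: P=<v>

P=0.3147

First d^3_{1,0}(β=2.719), then the phase factors e^{-i(1)α} and e^{-i(0)γ}:
c=cos(2.719/2)=0.209728, s=sin(2.719/2)=0.977760; N=√[24·2·6·6]=41.569219
k∈{0,1,2} keeps every argument non-negative
  k=0: (−1)^1·41.5692/(12)·0.2097^5·0.9778^1 = -0.001374
  k=1: (−1)^2·41.5692/(4)·0.2097^3·0.9778^3 = +0.089614
  k=2: (−1)^3·41.5692/(12)·0.2097^1·0.9778^5 = -0.649243
d^3_{1,0}(2.719) = -0.001374 +0.089614 -0.649243 = -0.561003
|D^3_{1,0}|² = |d^3_{1,0}(β)|² = (-0.561003)² = 0.314725 (the z-rotation phases have unit modulus)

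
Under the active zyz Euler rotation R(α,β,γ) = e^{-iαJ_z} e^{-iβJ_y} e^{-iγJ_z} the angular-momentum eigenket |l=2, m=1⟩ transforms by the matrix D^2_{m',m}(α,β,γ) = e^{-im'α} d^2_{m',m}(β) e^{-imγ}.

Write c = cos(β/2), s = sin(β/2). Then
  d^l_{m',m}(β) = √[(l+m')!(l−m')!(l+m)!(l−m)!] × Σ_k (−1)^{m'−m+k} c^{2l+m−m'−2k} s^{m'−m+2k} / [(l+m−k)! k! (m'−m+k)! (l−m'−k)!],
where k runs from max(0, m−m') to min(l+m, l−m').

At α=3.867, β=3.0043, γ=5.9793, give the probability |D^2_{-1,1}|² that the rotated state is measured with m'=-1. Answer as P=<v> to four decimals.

Split into d^2_{-1,1}(β=3.0043) × two z-phases.
Half-angle: c=0.068592, s=0.997645. N=√(1·6·6·1)=6.000000
Admissible k: 2..3 (factorial args all ≥0)
  k=2: (−1)^0·6.0000/(2)·0.0686^2·0.9976^2 = +0.014048
  k=3: (−1)^1·6.0000/(6)·0.0686^0·0.9976^4 = -0.990612
d^2_{-1,1}(3.0043) = +0.014048 -0.990612 = -0.976564
|D^2_{-1,1}|² = |d^2_{-1,1}(β)|² = (-0.976564)² = 0.953677 (the z-rotation phases have unit modulus)

P=0.9537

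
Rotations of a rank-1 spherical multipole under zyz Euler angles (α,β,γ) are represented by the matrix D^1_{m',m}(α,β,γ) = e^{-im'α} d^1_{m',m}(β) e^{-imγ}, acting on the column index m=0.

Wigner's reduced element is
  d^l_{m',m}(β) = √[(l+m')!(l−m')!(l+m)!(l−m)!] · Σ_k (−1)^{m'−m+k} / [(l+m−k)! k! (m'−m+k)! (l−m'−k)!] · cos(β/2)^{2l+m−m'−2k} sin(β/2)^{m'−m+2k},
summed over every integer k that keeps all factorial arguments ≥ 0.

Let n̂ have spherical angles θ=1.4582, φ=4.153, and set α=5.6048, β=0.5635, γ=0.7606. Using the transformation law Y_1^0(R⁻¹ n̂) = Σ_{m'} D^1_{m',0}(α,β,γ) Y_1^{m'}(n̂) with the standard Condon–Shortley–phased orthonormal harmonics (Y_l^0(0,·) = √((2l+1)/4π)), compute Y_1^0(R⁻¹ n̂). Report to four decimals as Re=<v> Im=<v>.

Re=0.0772 Im=0.0000

Need the full column D^1_{m',0} for m'=−1..1 at α=5.6048, β=0.5635, γ=0.7606.
cos(β/2)=0.960570, sin(β/2)=0.278037
d^1_{-1,0}: single k=1 term ⇒ +0.377700;  D = +0.294072-0.237021i
d^1_{0,0}: k∈[0..1] ⇒ +0.922695 -0.077305 = +0.845391;  D = +0.845391+0.000000i
d^1_{1,0}: single k=0 term ⇒ -0.377700;  D = -0.294072-0.237021i
Y_1^{m'}(θ=1.4582,φ=4.153) and Σ D·Y over m':
  (+0.2941-0.2370i)·(-0.1822+0.2910i)  (+0.8454+0.0000i)·(+0.0549+0.0000i)  (-0.2941-0.2370i)·(+0.1822+0.2910i)
Y_1^0(R⁻¹ n̂) = +0.077198+0.000000i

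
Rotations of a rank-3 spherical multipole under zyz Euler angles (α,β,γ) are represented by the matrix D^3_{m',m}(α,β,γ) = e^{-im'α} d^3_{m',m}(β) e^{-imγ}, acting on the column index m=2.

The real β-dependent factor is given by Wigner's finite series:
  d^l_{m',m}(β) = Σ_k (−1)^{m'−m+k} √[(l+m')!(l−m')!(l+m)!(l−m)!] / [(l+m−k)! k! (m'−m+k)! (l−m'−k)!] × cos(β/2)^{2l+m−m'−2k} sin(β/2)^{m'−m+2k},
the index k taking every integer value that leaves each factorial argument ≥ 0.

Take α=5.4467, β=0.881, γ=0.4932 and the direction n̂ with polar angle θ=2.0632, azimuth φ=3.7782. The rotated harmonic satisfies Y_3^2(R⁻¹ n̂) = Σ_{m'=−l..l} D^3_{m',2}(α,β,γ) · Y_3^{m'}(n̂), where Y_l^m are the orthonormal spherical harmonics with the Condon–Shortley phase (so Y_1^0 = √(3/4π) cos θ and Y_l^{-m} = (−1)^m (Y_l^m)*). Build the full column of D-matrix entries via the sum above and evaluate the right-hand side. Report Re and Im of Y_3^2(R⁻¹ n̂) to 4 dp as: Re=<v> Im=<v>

Re=0.3095 Im=-0.0981

Need the full column D^3_{m',2} for m'=−3..3 at α=5.4467, β=0.881, γ=0.4932.
cos(β/2)=0.904539, sin(β/2)=0.426392
d^3_{-3,2}: single k=5 term ⇒ +0.031228;  D = -0.029289+0.010833i
d^3_{-2,2}: k∈[4..5] ⇒ +0.135226 -0.006010 = +0.129216;  D = -0.114481-0.059924i
d^3_{-1,2}: k∈[3..4] ⇒ +0.362859 -0.040315 = +0.322543;  D = -0.080451-0.312349i
d^3_{0,2}: k∈[2..3] ⇒ +0.666633 -0.148132 = +0.518500;  D = +0.286055-0.432453i
d^3_{1,2}: k∈[1..2] ⇒ +0.816478 -0.362859 = +0.453619;  D = +0.448531-0.067750i
d^3_{2,2}: k∈[0..1] ⇒ +0.547725 -0.608550 = -0.060825;  D = -0.047043-0.038556i
d^3_{3,2}: single k=0 term ⇒ -0.632441;  D = -0.030182-0.631720i
Y_3^{m'}(θ=2.0632,φ=3.7782) and Σ D·Y over m':
  (-0.0293+0.0108i)·(+0.0949+0.2692i)  (-0.1145-0.0599i)·(-0.1100+0.3587i)  (-0.0805-0.3123i)·(-0.0269+0.0199i)  (+0.2861-0.4325i)·(+0.3321+0.0000i)  (+0.4485-0.0677i)·(+0.0269+0.0199i)  (-0.0470-0.0386i)·(-0.1100-0.3587i)  (-0.0302-0.6317i)·(-0.0949+0.2692i)
Y_3^2(R⁻¹ n̂) = +0.309471-0.098088i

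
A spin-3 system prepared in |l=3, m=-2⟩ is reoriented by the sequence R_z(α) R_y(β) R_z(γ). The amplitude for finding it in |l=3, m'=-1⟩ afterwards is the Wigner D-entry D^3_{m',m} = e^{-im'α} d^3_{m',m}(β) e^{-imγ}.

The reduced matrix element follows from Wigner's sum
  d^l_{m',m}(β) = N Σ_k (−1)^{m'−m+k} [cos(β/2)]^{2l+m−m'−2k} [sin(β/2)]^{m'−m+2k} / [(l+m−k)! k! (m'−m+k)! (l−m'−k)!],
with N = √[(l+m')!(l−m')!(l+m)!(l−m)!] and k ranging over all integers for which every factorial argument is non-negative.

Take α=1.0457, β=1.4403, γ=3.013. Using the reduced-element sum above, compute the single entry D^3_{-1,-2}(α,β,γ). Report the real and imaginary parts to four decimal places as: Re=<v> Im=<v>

First d^3_{-1,-2}(β=1.4403), then the phase factors e^{-i(-1)α} and e^{-i(-2)γ}:
Half-angle: c=0.751707, s=0.659497. N=√(2·24·1·120)=75.894664
k∈{0,1} keeps every argument non-negative
  k=0: (−1)^1·75.8947/(24)·0.7517^5·0.6595^1 = -0.500559
  k=1: (−1)^2·75.8947/(12)·0.7517^3·0.6595^3 = +0.770575
d^3_{-1,-2}(1.4403) = -0.500559 +0.770575 = +0.270015
D = (+0.501296+0.865276i)·(+0.270015)·(+0.967110-0.254359i) = +0.190334+0.191524i

Re=0.1903 Im=0.1915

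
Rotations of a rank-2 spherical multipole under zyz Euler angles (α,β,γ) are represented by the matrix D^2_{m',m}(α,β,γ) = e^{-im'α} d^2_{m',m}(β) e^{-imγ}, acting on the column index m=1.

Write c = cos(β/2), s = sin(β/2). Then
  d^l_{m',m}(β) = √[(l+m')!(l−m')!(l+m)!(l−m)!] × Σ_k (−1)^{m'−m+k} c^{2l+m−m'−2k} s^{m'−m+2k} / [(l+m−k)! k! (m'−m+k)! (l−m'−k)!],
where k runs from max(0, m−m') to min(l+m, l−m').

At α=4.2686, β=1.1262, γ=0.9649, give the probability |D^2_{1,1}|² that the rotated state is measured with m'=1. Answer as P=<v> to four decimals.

Split into d^2_{1,1}(β=1.1262) × two z-phases.
c=cos(1.1262/2)=0.845604, s=sin(1.1262/2)=0.533810; N=√[6·1·6·1]=6.000000
The bounds max(0,m−m')=0 and min(l+m,l−m')=1 give 2 terms
  k=0: (−1)^0·6.0000/(6)·0.8456^4·0.5338^0 = +0.511292
  k=1: (−1)^1·6.0000/(2)·0.8456^2·0.5338^2 = -0.611265
d^2_{1,1}(1.1262) = +0.511292 -0.611265 = -0.099973
|D^2_{1,1}|² = |d^2_{1,1}(β)|² = (-0.099973)² = 0.009995 (the z-rotation phases have unit modulus)

P=0.0100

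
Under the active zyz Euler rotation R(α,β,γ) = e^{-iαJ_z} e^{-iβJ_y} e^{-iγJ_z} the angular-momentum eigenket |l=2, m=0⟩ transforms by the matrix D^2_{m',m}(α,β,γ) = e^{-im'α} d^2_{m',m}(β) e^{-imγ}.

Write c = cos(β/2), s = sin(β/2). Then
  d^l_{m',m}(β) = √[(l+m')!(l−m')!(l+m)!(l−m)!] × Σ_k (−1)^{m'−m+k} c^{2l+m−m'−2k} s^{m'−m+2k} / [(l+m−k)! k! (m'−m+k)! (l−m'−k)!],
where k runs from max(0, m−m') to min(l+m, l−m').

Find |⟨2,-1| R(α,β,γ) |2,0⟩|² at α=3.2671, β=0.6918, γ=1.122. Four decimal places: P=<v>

P=0.3620

D^2_{-1,0}(3.2671,0.6918,1.122) = e^{-i·-1·3.2671}·d^2_{-1,0}(0.6918)·e^{-i·0·1.122}. Compute d first:
Half-angle: c=0.940771, s=0.339044. N=√(1·6·2·2)=4.898979
k: max(0,(0)−(-1))=1 … min(2+(0),2−(-1))=2
  k=1: (−1)^0·4.8990/(2)·0.9408^3·0.3390^1 = +0.691484
  k=2: (−1)^1·4.8990/(2)·0.9408^1·0.3390^3 = -0.089810
d^2_{-1,0}(0.6918) = +0.691484 -0.089810 = +0.601674
|D^2_{-1,0}|² = |d^2_{-1,0}(β)|² = (+0.601674)² = 0.362012 (the z-rotation phases have unit modulus)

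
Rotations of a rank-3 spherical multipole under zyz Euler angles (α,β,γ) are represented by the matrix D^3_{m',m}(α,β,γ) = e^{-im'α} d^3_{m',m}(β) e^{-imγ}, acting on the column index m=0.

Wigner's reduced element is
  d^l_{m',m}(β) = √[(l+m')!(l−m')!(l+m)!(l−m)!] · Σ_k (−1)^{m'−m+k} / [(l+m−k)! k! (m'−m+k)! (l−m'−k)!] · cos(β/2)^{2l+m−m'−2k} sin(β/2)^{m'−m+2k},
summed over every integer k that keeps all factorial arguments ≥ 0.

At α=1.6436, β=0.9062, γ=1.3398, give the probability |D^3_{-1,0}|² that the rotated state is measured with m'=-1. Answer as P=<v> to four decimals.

P=0.0945

D^3_{-1,0}(1.6436,0.9062,1.3398) = e^{-i·-1·1.6436}·d^3_{-1,0}(0.9062)·e^{-i·0·1.3398}. Compute d first:
Half-angle: c=0.899094, s=0.437755. N=√(2·24·6·6)=41.569219
k∈{1,2,3} keeps every argument non-negative
  k=1: (−1)^0·41.5692/(12)·0.8991^5·0.4378^1 = +0.890939
  k=2: (−1)^1·41.5692/(4)·0.8991^3·0.4378^3 = -0.633608
  k=3: (−1)^2·41.5692/(12)·0.8991^1·0.4378^5 = +0.050067
d^3_{-1,0}(0.9062) = +0.890939 -0.633608 +0.050067 = +0.307398
|D^3_{-1,0}|² = |d^3_{-1,0}(β)|² = (+0.307398)² = 0.094494 (the z-rotation phases have unit modulus)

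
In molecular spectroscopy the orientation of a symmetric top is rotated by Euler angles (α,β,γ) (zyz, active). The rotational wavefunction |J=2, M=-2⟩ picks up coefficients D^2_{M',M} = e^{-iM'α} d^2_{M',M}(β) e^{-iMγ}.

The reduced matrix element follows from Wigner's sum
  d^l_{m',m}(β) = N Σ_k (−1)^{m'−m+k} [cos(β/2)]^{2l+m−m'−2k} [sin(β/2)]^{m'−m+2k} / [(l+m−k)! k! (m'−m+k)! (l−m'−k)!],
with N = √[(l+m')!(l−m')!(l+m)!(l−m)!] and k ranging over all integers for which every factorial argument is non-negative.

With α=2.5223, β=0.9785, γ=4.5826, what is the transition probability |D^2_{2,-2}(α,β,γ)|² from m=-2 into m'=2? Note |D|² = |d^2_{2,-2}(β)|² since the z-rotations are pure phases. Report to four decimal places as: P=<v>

First d^2_{2,-2}(β=0.9785), then the phase factors e^{-i(2)α} and e^{-i(-2)γ}:
c=cos(0.9785/2)=0.882686, s=sin(0.9785/2)=0.469964; N=√[24·1·1·24]=24.000000
The bounds max(0,m−m')=0 and min(l+m,l−m')=0 give 1 term
  k=0: (−1)^4·24.0000/(24)·0.8827^0·0.4700^4 = +0.048782
d^2_{2,-2}(0.9785) = +0.048782
|D^2_{2,-2}|² = |d^2_{2,-2}(β)|² = (+0.048782)² = 0.002380 (the z-rotation phases have unit modulus)

P=0.0024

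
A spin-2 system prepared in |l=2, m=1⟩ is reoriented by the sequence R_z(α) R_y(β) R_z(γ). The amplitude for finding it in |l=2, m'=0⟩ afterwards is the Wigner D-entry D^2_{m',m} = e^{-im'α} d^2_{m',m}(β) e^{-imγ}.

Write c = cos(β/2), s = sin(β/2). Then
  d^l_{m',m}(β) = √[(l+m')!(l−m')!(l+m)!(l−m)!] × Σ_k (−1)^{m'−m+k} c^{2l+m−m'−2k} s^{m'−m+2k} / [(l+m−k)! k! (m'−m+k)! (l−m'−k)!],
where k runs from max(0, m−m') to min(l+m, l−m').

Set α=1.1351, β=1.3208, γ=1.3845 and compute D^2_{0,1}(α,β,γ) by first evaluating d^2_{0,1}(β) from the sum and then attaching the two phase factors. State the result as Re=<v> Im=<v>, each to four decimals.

First d^2_{0,1}(β=1.3208), then the phase factors e^{-i(0)α} and e^{-i(1)γ}:
Half-angle: c=0.789747, s=0.613433. N=√(2·2·6·1)=4.898979
The bounds max(0,m−m')=1 and min(l+m,l−m')=2 give 2 terms
  k=1: (−1)^0·4.8990/(2)·0.7897^3·0.6134^1 = +0.740127
  k=2: (−1)^1·4.8990/(2)·0.7897^1·0.6134^3 = -0.446544
d^2_{0,1}(1.3208) = +0.740127 -0.446544 = +0.293583
D = (+1.000000+0.000000i)·(+0.293583)·(+0.185221-0.982697i) = +0.054378-0.288503i

Re=0.0544 Im=-0.2885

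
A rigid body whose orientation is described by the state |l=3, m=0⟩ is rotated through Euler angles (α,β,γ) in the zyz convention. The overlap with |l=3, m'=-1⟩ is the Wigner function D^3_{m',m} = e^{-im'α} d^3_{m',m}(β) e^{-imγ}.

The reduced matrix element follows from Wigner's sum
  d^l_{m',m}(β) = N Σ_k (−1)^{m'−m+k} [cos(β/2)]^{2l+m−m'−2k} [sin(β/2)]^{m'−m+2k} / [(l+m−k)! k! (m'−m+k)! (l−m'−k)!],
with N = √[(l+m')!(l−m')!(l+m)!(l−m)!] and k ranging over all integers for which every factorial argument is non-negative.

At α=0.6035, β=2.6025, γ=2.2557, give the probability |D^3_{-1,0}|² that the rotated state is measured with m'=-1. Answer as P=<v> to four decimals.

P=0.3555

Split into d^3_{-1,0}(β=2.6025) × two z-phases.
Half-angle: c=0.266294, s=0.963892. N=√(2·24·6·6)=41.569219
Admissible k: 1..3 (factorial args all ≥0)
  k=1: (−1)^0·41.5692/(12)·0.2663^5·0.9639^1 = +0.004471
  k=2: (−1)^1·41.5692/(4)·0.2663^3·0.9639^3 = -0.175744
  k=3: (−1)^2·41.5692/(12)·0.2663^1·0.9639^5 = +0.767527
d^3_{-1,0}(2.6025) = +0.004471 -0.175744 +0.767527 = +0.596254
|D^3_{-1,0}|² = |d^3_{-1,0}(β)|² = (+0.596254)² = 0.355519 (the z-rotation phases have unit modulus)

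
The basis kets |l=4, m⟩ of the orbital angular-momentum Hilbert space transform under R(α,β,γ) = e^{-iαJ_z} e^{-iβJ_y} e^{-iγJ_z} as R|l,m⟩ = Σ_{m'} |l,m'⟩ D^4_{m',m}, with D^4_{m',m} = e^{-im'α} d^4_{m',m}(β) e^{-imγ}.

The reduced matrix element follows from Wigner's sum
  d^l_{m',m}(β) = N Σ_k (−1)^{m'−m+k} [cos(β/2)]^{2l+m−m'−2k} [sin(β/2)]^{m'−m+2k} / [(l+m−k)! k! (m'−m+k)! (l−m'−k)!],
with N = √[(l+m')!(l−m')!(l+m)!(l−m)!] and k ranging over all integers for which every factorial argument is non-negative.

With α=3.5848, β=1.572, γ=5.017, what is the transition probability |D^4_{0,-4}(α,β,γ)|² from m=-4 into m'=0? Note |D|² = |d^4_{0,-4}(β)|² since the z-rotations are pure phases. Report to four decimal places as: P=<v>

P=0.2734

Split into d^4_{0,-4}(β=1.572) × two z-phases.
With c≡cos(β/2)=0.706681 and s≡sin(β/2)=0.707532, N=[24·24·1·40320]^{1/2}=4819.161753
k: max(0,(-4)−(0))=0 … min(4+(-4),4−(0))=0
  k=0: (−1)^4·4819.1618/(576)·0.7067^4·0.7075^4 = +0.522911
d^4_{0,-4}(1.572) = +0.522911
|D^4_{0,-4}|² = |d^4_{0,-4}(β)|² = (+0.522911)² = 0.273436 (the z-rotation phases have unit modulus)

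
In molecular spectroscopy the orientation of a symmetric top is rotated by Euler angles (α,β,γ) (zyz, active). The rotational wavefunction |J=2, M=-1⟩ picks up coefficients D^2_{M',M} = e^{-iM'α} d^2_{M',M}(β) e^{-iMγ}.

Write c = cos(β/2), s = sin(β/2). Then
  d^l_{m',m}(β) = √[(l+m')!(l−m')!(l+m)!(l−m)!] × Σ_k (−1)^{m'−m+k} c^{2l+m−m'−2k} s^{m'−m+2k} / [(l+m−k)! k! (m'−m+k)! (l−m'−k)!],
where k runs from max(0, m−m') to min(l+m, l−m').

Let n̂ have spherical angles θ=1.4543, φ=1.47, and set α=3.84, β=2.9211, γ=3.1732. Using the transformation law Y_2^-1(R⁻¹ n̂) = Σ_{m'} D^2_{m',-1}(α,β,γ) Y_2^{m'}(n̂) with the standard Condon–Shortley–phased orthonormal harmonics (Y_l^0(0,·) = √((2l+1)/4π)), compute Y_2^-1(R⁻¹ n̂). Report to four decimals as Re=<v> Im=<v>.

Re=0.1345 Im=0.1483

Need the full column D^2_{m',-1} for m'=−2..2 at α=3.84, β=2.9211, γ=3.1732.
cos(β/2)=0.110023, sin(β/2)=0.993929
d^2_{-2,-1}: single k=1 term ⇒ +0.002648;  D = -0.000376-0.002621i
d^2_{-1,-1}: k∈[0..1] ⇒ +0.000147 -0.035876 = -0.035729;  D = -0.026624-0.023827i
d^2_{0,-1}: k∈[0..1] ⇒ -0.003243 +0.264622 = +0.261379;  D = -0.261249-0.008260i
d^2_{1,-1}: k∈[0..1] ⇒ +0.035876 -0.975936 = -0.940061;  D = -0.738704+0.581404i
d^2_{2,-1}: single k=0 term ⇒ -0.216063;  D = +0.044108-0.211513i
Y_2^{m'}(θ=1.4543,φ=1.47) and Σ D·Y over m':
  (-0.0004-0.0026i)·(-0.3733-0.0763i)  (-0.0266-0.0238i)·(+0.0090-0.0887i)  (-0.2612-0.0083i)·(-0.3026+0.0000i)  (-0.7387+0.5814i)·(-0.0090-0.0887i)  (+0.0441-0.2115i)·(-0.3733+0.0763i)
Y_2^-1(R⁻¹ n̂) = +0.134534+0.148317i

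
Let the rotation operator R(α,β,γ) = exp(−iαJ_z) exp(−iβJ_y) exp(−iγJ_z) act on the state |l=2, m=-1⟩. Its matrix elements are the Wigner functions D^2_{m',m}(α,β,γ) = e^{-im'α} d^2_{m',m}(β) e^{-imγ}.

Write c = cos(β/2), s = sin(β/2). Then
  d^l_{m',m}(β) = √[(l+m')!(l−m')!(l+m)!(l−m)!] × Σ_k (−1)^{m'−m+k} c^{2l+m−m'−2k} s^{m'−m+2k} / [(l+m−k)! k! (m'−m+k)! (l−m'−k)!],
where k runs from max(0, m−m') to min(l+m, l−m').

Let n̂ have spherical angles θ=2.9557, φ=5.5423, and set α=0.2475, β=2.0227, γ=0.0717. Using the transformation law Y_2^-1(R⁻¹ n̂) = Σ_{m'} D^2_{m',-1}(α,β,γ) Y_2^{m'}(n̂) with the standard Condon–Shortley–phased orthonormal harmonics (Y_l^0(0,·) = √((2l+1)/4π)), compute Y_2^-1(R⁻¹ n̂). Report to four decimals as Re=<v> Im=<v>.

Need the full column D^2_{m',-1} for m'=−2..2 at α=0.2475, β=2.0227, γ=0.0717.
cos(β/2)=0.530717, sin(β/2)=0.847549
d^2_{-2,-1}: single k=1 term ⇒ +0.253387;  D = +0.213777+0.136031i
d^2_{-1,-1}: k∈[0..1] ⇒ +0.079333 -0.606984 = -0.527651;  D = -0.500998-0.165581i
d^2_{0,-1}: k∈[0..1] ⇒ -0.310334 +0.791468 = +0.481134;  D = +0.479897+0.034468i
d^2_{1,-1}: k∈[0..1] ⇒ +0.606984 -0.516012 = +0.090972;  D = +0.089570-0.015911i
d^2_{2,-1}: single k=0 term ⇒ -0.646231;  D = -0.589193+0.265453i
Y_2^{m'}(θ=2.9557,φ=5.5423) and Σ D·Y over m':
  (+0.2138+0.1360i)·(+0.0012+0.0131i)  (-0.5010-0.1656i)·(-0.1035-0.0947i)  (+0.4799+0.0345i)·(+0.5985+0.0000i)  (+0.0896-0.0159i)·(+0.1035-0.0947i)  (-0.5892+0.2655i)·(+0.0012-0.0131i)
Y_2^-1(R⁻¹ n̂) = +0.332420+0.086116i

Re=0.3324 Im=0.0861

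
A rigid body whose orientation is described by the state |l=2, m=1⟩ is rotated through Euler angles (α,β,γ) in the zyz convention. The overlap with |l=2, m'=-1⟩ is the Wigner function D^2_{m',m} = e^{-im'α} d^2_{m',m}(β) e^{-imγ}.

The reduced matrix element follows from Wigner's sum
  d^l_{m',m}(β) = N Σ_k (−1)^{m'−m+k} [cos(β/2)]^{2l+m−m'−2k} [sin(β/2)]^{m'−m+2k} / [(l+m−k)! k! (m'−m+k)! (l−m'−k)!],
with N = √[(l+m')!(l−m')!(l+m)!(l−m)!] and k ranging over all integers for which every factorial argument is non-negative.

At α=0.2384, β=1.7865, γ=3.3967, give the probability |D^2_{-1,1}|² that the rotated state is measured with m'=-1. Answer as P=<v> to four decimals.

P=0.1205

First d^2_{-1,1}(β=1.7865), then the phase factors e^{-i(-1)α} and e^{-i(1)γ}:
Half-angle: c=0.626883, s=0.779113. N=√(1·6·6·1)=6.000000
The bounds max(0,m−m')=2 and min(l+m,l−m')=3 give 2 terms
  k=2: (−1)^0·6.0000/(2)·0.6269^2·0.7791^2 = +0.715642
  k=3: (−1)^1·6.0000/(6)·0.6269^0·0.7791^4 = -0.368470
d^2_{-1,1}(1.7865) = +0.715642 -0.368470 = +0.347172
|D^2_{-1,1}|² = |d^2_{-1,1}(β)|² = (+0.347172)² = 0.120528 (the z-rotation phases have unit modulus)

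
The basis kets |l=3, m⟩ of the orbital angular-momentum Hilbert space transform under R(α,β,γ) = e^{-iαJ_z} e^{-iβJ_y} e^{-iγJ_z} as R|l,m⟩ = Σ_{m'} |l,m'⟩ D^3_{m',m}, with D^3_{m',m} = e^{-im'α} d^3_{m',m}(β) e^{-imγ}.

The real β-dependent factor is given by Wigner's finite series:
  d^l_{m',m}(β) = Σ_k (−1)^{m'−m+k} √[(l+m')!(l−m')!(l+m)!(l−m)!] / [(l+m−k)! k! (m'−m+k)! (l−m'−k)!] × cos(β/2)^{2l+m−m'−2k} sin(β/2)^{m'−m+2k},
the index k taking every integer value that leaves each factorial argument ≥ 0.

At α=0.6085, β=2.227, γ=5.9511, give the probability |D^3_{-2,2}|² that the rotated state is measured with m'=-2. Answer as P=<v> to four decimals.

P=0.0121

First d^3_{-2,2}(β=2.227), then the phase factors e^{-i(-2)α} and e^{-i(2)γ}:
Half-angle: c=0.441524, s=0.897250. N=√(1·120·120·1)=120.000000
k: max(0,(2)−(-2))=4 … min(3+(2),3−(-2))=5
  k=4: (−1)^0·120.0000/(24)·0.4415^2·0.8972^4 = +0.631730
  k=5: (−1)^1·120.0000/(120)·0.4415^0·0.8972^6 = -0.521770
d^3_{-2,2}(2.227) = +0.631730 -0.521770 = +0.109959
|D^3_{-2,2}|² = |d^3_{-2,2}(β)|² = (+0.109959)² = 0.012091 (the z-rotation phases have unit modulus)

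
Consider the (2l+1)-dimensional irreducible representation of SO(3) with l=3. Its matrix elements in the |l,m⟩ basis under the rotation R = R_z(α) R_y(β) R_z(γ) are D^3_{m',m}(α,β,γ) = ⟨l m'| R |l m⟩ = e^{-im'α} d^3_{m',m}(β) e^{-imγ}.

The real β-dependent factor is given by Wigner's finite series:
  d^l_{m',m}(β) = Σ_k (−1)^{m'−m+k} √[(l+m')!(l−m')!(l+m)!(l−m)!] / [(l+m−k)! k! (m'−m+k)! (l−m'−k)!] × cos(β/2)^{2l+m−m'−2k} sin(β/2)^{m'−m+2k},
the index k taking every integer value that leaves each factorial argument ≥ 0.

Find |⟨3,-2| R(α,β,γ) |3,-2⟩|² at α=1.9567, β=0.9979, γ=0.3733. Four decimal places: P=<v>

P=0.0494

First d^3_{-2,-2}(β=0.9979), then the phase factors e^{-i(-2)α} and e^{-i(-2)γ}:
Half-angle: c=0.878085, s=0.478504. N=√(1·120·1·120)=120.000000
Admissible k: 0..1 (factorial args all ≥0)
  k=0: (−1)^0·120.0000/(120)·0.8781^6·0.4785^0 = +0.458375
  k=1: (−1)^1·120.0000/(24)·0.8781^4·0.4785^2 = -0.680594
d^3_{-2,-2}(0.9979) = +0.458375 -0.680594 = -0.222219
|D^3_{-2,-2}|² = |d^3_{-2,-2}(β)|² = (-0.222219)² = 0.049381 (the z-rotation phases have unit modulus)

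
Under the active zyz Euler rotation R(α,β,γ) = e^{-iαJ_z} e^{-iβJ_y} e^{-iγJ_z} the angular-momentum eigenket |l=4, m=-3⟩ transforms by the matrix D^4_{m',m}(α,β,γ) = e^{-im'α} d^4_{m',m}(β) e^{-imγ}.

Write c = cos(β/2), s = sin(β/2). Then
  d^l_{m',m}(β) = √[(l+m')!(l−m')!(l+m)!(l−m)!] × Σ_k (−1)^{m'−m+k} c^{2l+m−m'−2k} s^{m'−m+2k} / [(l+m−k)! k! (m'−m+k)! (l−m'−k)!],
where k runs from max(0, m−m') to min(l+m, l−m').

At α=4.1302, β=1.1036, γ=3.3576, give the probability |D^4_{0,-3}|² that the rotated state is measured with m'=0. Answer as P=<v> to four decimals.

First d^4_{0,-3}(β=1.1036), then the phase factors e^{-i(0)α} and e^{-i(-3)γ}:
c=cos(1.1036/2)=0.851582, s=sin(1.1036/2)=0.524221; N=√[24·24·1·5040]=1703.830978
k∈{0,1} keeps every argument non-negative
  k=0: (−1)^3·1703.8310/(144)·0.8516^5·0.5242^3 = -0.763379
  k=1: (−1)^4·1703.8310/(144)·0.8516^3·0.5242^5 = +0.289278
d^4_{0,-3}(1.1036) = -0.763379 +0.289278 = -0.474101
|D^4_{0,-3}|² = |d^4_{0,-3}(β)|² = (-0.474101)² = 0.224772 (the z-rotation phases have unit modulus)

P=0.2248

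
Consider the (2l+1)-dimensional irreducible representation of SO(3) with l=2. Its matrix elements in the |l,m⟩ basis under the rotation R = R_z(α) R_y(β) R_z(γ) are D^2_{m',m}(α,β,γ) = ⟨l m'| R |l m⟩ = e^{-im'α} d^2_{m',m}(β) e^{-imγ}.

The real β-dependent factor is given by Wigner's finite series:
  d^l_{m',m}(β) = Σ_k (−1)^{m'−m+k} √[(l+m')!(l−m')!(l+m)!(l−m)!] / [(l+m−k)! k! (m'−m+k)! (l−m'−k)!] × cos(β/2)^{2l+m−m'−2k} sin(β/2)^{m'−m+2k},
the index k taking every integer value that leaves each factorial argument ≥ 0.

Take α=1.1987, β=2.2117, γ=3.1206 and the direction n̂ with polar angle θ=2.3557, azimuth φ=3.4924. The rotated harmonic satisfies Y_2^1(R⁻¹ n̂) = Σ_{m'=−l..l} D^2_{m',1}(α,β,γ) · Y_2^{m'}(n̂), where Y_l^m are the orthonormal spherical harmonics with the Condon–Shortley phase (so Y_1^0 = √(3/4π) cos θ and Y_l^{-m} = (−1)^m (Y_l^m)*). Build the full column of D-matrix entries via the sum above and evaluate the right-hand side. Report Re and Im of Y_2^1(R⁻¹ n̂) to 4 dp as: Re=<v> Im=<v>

Re=0.0306 Im=0.0201

Need the full column D^2_{m',1} for m'=−2..2 at α=1.1987, β=2.2117, γ=3.1206.
cos(β/2)=0.448375, sin(β/2)=0.893846
d^2_{-2,1}: single k=3 term ⇒ +0.640411;  D = +0.480111-0.423816i
d^2_{-1,1}: k∈[2..3] ⇒ +0.481869 -0.638337 = -0.156468;  D = +0.053815+0.146923i
d^2_{0,1}: k∈[1..2] ⇒ +0.197361 -0.784340 = -0.586979;  D = +0.586850+0.012321i
d^2_{1,1}: k∈[0..1] ⇒ +0.040417 -0.481869 = -0.441452;  D = +0.169095-0.407782i
d^2_{2,1}: single k=0 term ⇒ -0.161145;  D = -0.116226-0.111620i
Y_2^{m'}(θ=2.3557,φ=3.4924) and Σ D·Y over m':
  (+0.4801-0.4238i)·(+0.1477-0.1248i)  (+0.0538+0.1469i)·(+0.3627-0.1327i)  (+0.5868+0.0123i)·(+0.1572+0.0000i)  (+0.1691-0.4078i)·(-0.3627-0.1327i)  (-0.1162-0.1116i)·(+0.1477+0.1248i)
Y_2^1(R⁻¹ n̂) = +0.030599+0.020087i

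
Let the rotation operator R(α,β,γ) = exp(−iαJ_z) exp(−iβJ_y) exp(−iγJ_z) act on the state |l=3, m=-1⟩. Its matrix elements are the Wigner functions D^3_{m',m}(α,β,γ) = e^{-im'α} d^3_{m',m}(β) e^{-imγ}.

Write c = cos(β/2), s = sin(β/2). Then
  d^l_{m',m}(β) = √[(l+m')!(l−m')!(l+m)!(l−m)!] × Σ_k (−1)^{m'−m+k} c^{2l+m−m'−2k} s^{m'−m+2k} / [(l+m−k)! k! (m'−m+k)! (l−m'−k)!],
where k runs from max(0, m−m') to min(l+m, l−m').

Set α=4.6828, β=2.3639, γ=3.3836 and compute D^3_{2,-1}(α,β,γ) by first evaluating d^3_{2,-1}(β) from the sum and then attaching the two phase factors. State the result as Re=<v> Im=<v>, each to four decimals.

D^3_{2,-1}(4.6828,2.3639,3.3836) = e^{-i·2·4.6828}·d^3_{2,-1}(2.3639)·e^{-i·-1·3.3836}. Compute d first:
Half-angle: c=0.379121, s=0.925347. N=√(120·1·2·24)=75.894664
k: max(0,(-1)−(2))=0 … min(3+(-1),3−(2))=1
  k=0: (−1)^3·75.8947/(12)·0.3791^3·0.9253^3 = -0.273072
  k=1: (−1)^4·75.8947/(24)·0.3791^1·0.9253^5 = +0.813394
d^3_{2,-1}(2.3639) = -0.273072 +0.813394 = +0.540322
Attach z-rotation phases: D = e^{-i(2)(4.6828)}·(+0.540322)·e^{-i(-1)(3.3836)} = +0.516000+0.160288i

Re=0.5160 Im=0.1603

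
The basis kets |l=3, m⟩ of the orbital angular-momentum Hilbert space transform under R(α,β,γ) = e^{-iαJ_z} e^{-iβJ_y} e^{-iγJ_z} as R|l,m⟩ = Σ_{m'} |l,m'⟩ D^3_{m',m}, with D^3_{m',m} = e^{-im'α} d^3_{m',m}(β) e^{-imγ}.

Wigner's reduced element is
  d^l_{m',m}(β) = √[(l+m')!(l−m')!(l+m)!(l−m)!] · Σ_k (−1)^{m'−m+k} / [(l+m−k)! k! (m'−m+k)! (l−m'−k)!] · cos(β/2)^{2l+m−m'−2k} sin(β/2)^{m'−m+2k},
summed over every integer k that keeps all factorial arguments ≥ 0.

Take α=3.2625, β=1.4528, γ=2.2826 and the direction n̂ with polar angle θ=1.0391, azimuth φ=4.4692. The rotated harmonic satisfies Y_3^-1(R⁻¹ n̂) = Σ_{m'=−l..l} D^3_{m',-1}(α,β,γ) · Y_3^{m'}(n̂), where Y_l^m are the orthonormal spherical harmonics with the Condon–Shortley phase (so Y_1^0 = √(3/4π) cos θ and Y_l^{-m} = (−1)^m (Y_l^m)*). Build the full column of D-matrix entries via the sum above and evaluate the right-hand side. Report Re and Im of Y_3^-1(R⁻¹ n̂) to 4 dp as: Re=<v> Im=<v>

Need the full column D^3_{m',-1} for m'=−3..3 at α=3.2625, β=1.4528, γ=2.2826.
cos(β/2)=0.747570, sin(β/2)=0.664183
d^3_{-3,-1}: single k=2 term ⇒ +0.533616;  D = +0.469243-0.254081i
d^3_{-2,-1}: k∈[1..2] ⇒ +0.490397 -0.774192 = -0.283795;  D = +0.231439-0.164243i
d^3_{-1,-1}: k∈[0..2] ⇒ +0.174547 -1.102233 +0.652538 = -0.275148;  D = -0.203543+0.185140i
d^3_{0,-1}: k∈[0..2] ⇒ -0.537203 +1.272128 -0.334719 = +0.400206;  D = -0.261414+0.303030i
d^3_{1,-1}: k∈[0..2] ⇒ +0.826674 -0.870050 +0.085847 = +0.042471;  D = +0.023661-0.035270i
d^3_{2,-1}: k∈[0..1] ⇒ -0.774192 +0.305555 = -0.468637;  D = +0.212235-0.417824i
d^3_{3,-1}: single k=0 term ⇒ +0.421211;  D = +0.144069-0.395807i
Y_3^{m'}(θ=1.0391,φ=4.4692) and Σ D·Y over m':
  (+0.4692-0.2541i)·(+0.1781-0.1992i)  (+0.2314-0.1642i)·(-0.3403-0.1799i)  (-0.2035+0.1851i)·(-0.0191+0.0771i)  (-0.2614+0.3030i)·(-0.3244+0.0000i)  (+0.0237-0.0353i)·(+0.0191+0.0771i)  (+0.2122-0.4178i)·(-0.3403+0.1799i)  (+0.1441-0.3958i)·(-0.1781-0.1992i)
Y_3^-1(R⁻¹ n̂) = -0.099290-0.018689i

Re=-0.0993 Im=-0.0187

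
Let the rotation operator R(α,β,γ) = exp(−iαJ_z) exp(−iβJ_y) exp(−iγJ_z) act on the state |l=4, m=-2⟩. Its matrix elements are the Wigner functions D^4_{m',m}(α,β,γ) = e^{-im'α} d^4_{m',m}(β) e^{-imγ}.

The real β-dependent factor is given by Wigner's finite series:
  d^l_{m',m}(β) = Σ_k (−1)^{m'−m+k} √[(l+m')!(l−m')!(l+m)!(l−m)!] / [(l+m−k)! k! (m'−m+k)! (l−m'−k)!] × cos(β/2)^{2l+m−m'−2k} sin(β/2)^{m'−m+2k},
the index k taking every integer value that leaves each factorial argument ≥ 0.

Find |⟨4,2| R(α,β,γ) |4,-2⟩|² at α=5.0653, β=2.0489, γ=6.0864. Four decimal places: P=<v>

P=0.1551

Split into d^4_{2,-2}(β=2.0489) × two z-phases.
Half-angle: c=0.519569, s=0.854429. N=√(720·2·2·720)=1440.000000
Admissible k: 0..2 (factorial args all ≥0)
  k=0: (−1)^4·1440.0000/(96)·0.5196^4·0.8544^4 = +0.582595
  k=1: (−1)^5·1440.0000/(120)·0.5196^2·0.8544^6 = -1.260440
  k=2: (−1)^6·1440.0000/(1440)·0.5196^0·0.8544^8 = +0.284057
d^4_{2,-2}(2.0489) = +0.582595 -1.260440 +0.284057 = -0.393787
|D^4_{2,-2}|² = |d^4_{2,-2}(β)|² = (-0.393787)² = 0.155068 (the z-rotation phases have unit modulus)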